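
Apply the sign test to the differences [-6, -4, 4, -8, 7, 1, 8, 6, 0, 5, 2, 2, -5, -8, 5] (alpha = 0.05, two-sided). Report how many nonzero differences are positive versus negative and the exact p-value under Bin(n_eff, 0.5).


Step 1: Discard zero differences. Original n = 15; n_eff = number of nonzero differences = 14.
Nonzero differences (with sign): -6, -4, +4, -8, +7, +1, +8, +6, +5, +2, +2, -5, -8, +5
Step 2: Count signs: positive = 9, negative = 5.
Step 3: Under H0: P(positive) = 0.5, so the number of positives S ~ Bin(14, 0.5).
Step 4: Two-sided exact p-value = sum of Bin(14,0.5) probabilities at or below the observed probability = 0.423950.
Step 5: alpha = 0.05. fail to reject H0.

n_eff = 14, pos = 9, neg = 5, p = 0.423950, fail to reject H0.


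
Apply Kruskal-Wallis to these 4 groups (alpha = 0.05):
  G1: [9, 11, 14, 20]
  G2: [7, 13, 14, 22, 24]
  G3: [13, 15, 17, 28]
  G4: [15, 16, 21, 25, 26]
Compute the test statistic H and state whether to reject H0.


Step 1: Combine all N = 18 observations and assign midranks.
sorted (value, group, rank): (7,G2,1), (9,G1,2), (11,G1,3), (13,G2,4.5), (13,G3,4.5), (14,G1,6.5), (14,G2,6.5), (15,G3,8.5), (15,G4,8.5), (16,G4,10), (17,G3,11), (20,G1,12), (21,G4,13), (22,G2,14), (24,G2,15), (25,G4,16), (26,G4,17), (28,G3,18)
Step 2: Sum ranks within each group.
R_1 = 23.5 (n_1 = 4)
R_2 = 41 (n_2 = 5)
R_3 = 42 (n_3 = 4)
R_4 = 64.5 (n_4 = 5)
Step 3: H = 12/(N(N+1)) * sum(R_i^2/n_i) - 3(N+1)
     = 12/(18*19) * (23.5^2/4 + 41^2/5 + 42^2/4 + 64.5^2/5) - 3*19
     = 0.035088 * 1747.31 - 57
     = 4.309211.
Step 4: Ties present; correction factor C = 1 - 18/(18^3 - 18) = 0.996904. Corrected H = 4.309211 / 0.996904 = 4.322593.
Step 5: Under H0, H ~ chi^2(3); p-value = 0.228671.
Step 6: alpha = 0.05. fail to reject H0.

H = 4.3226, df = 3, p = 0.228671, fail to reject H0.


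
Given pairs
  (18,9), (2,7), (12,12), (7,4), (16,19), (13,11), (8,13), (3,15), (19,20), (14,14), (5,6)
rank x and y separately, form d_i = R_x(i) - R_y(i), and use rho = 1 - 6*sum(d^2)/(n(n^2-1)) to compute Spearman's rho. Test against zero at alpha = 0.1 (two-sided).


Step 1: Rank x and y separately (midranks; no ties here).
rank(x): 18->10, 2->1, 12->6, 7->4, 16->9, 13->7, 8->5, 3->2, 19->11, 14->8, 5->3
rank(y): 9->4, 7->3, 12->6, 4->1, 19->10, 11->5, 13->7, 15->9, 20->11, 14->8, 6->2
Step 2: d_i = R_x(i) - R_y(i); compute d_i^2.
  (10-4)^2=36, (1-3)^2=4, (6-6)^2=0, (4-1)^2=9, (9-10)^2=1, (7-5)^2=4, (5-7)^2=4, (2-9)^2=49, (11-11)^2=0, (8-8)^2=0, (3-2)^2=1
sum(d^2) = 108.
Step 3: rho = 1 - 6*108 / (11*(11^2 - 1)) = 1 - 648/1320 = 0.509091.
Step 4: Under H0, t = rho * sqrt((n-2)/(1-rho^2)) = 1.7744 ~ t(9).
Step 5: Two-sided p-value from the t-distribution with 9 df = 0.109737.
Step 6: alpha = 0.1. fail to reject H0.

rho = 0.5091, p = 0.109737, fail to reject H0 at alpha = 0.1.


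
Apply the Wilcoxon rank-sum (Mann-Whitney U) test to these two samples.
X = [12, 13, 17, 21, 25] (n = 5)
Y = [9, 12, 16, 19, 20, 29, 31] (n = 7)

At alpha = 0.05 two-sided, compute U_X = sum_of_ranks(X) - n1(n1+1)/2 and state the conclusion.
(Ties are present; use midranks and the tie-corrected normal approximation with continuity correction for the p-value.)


Step 1: Combine and sort all 12 observations; assign midranks.
sorted (value, group): (9,Y), (12,X), (12,Y), (13,X), (16,Y), (17,X), (19,Y), (20,Y), (21,X), (25,X), (29,Y), (31,Y)
ranks: 9->1, 12->2.5, 12->2.5, 13->4, 16->5, 17->6, 19->7, 20->8, 21->9, 25->10, 29->11, 31->12
Step 2: Rank sum for X: R1 = 2.5 + 4 + 6 + 9 + 10 = 31.5.
Step 3: U_X = R1 - n1(n1+1)/2 = 31.5 - 5*6/2 = 31.5 - 15 = 16.5.
       U_Y = n1*n2 - U_X = 35 - 16.5 = 18.5.
Step 4: Ties are present, so use the tie-corrected normal approximation (with continuity correction) for the p-value.
Step 5: p-value = 0.935170; compare to alpha = 0.05. fail to reject H0.

U_X = 16.5, p = 0.935170, fail to reject H0 at alpha = 0.05.


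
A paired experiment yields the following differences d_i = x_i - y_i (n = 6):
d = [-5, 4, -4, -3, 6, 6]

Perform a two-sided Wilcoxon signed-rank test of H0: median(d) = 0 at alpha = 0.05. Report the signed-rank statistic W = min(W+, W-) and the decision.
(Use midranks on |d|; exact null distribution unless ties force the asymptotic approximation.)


Step 1: Drop any zero differences (none here) and take |d_i|.
|d| = [5, 4, 4, 3, 6, 6]
Step 2: Midrank |d_i| (ties get averaged ranks).
ranks: |5|->4, |4|->2.5, |4|->2.5, |3|->1, |6|->5.5, |6|->5.5
Step 3: Attach original signs; sum ranks with positive sign and with negative sign.
W+ = 2.5 + 5.5 + 5.5 = 13.5
W- = 4 + 2.5 + 1 = 7.5
(Check: W+ + W- = 21 should equal n(n+1)/2 = 21.)
Step 4: Test statistic W = min(W+, W-) = 7.5.
Step 5: Ties in |d|, so use the tie-corrected normal approximation.
        E[W] = n(n+1)/4 = 6*7/4 = 10.5.
        Tie groups: |d|=4 (t=2), |d|=6 (t=2); sum(t^3 - t) = 12.
        Var[W] = n(n+1)(2n+1)/24 - sum(t^3-t)/48 = 546/24 - 12/48 = 22.5.
        z = (W - E[W]) / sqrt(Var[W]) = (7.5 - 10.5) / 4.7434 = -0.6325.
        Two-sided p = 2*Phi(z) = 0.527089.
Step 6: alpha = 0.05. fail to reject H0.

W+ = 13.5, W- = 7.5, W = min = 7.5, p = 0.527089, fail to reject H0.


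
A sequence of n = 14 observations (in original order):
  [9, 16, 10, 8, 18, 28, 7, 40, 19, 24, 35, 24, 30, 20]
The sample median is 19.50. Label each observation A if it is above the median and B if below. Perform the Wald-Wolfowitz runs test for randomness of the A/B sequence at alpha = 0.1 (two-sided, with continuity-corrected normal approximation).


Step 1: Compute median = 19.50; label A = above, B = below.
Labels in order: BBBBBABABAAAAA  (n_A = 7, n_B = 7)
Step 2: Count runs R = 6.
Step 3: Under H0 (random ordering), E[R] = 2*n_A*n_B/(n_A+n_B) + 1 = 2*7*7/14 + 1 = 8.0000.
        Var[R] = 2*n_A*n_B*(2*n_A*n_B - n_A - n_B) / ((n_A+n_B)^2 * (n_A+n_B-1)) = 8232/2548 = 3.2308.
        SD[R] = 1.7974.
Step 4: Continuity-corrected z = (R + 0.5 - E[R]) / SD[R] = (6 + 0.5 - 8.0000) / 1.7974 = -0.8345.
Step 5: Two-sided p-value via normal approximation = 2*(1 - Phi(|z|)) = 0.403986.
Step 6: alpha = 0.1. fail to reject H0.

R = 6, z = -0.8345, p = 0.403986, fail to reject H0.


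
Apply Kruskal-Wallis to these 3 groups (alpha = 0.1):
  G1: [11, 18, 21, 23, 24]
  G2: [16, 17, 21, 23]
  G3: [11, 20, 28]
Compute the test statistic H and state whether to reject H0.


Step 1: Combine all N = 12 observations and assign midranks.
sorted (value, group, rank): (11,G1,1.5), (11,G3,1.5), (16,G2,3), (17,G2,4), (18,G1,5), (20,G3,6), (21,G1,7.5), (21,G2,7.5), (23,G1,9.5), (23,G2,9.5), (24,G1,11), (28,G3,12)
Step 2: Sum ranks within each group.
R_1 = 34.5 (n_1 = 5)
R_2 = 24 (n_2 = 4)
R_3 = 19.5 (n_3 = 3)
Step 3: H = 12/(N(N+1)) * sum(R_i^2/n_i) - 3(N+1)
     = 12/(12*13) * (34.5^2/5 + 24^2/4 + 19.5^2/3) - 3*13
     = 0.076923 * 508.8 - 39
     = 0.138462.
Step 4: Ties present; correction factor C = 1 - 18/(12^3 - 12) = 0.989510. Corrected H = 0.138462 / 0.989510 = 0.139929.
Step 5: Under H0, H ~ chi^2(2); p-value = 0.932427.
Step 6: alpha = 0.1. fail to reject H0.

H = 0.1399, df = 2, p = 0.932427, fail to reject H0.


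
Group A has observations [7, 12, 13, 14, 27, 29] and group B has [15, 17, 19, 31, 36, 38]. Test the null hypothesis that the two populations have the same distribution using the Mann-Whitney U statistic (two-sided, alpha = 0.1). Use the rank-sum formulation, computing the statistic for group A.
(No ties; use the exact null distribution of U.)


Step 1: Combine and sort all 12 observations; assign midranks.
sorted (value, group): (7,X), (12,X), (13,X), (14,X), (15,Y), (17,Y), (19,Y), (27,X), (29,X), (31,Y), (36,Y), (38,Y)
ranks: 7->1, 12->2, 13->3, 14->4, 15->5, 17->6, 19->7, 27->8, 29->9, 31->10, 36->11, 38->12
Step 2: Rank sum for X: R1 = 1 + 2 + 3 + 4 + 8 + 9 = 27.
Step 3: U_X = R1 - n1(n1+1)/2 = 27 - 6*7/2 = 27 - 21 = 6.
       U_Y = n1*n2 - U_X = 36 - 6 = 30.
Step 4: No ties, so the exact null distribution of U (based on enumerating the C(12,6) = 924 equally likely rank assignments) gives the two-sided p-value.
Step 5: p-value = 0.064935; compare to alpha = 0.1. reject H0.

U_X = 6, p = 0.064935, reject H0 at alpha = 0.1.


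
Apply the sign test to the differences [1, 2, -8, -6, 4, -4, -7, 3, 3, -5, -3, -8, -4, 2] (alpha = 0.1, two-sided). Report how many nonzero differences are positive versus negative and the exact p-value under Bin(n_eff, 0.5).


Step 1: Discard zero differences. Original n = 14; n_eff = number of nonzero differences = 14.
Nonzero differences (with sign): +1, +2, -8, -6, +4, -4, -7, +3, +3, -5, -3, -8, -4, +2
Step 2: Count signs: positive = 6, negative = 8.
Step 3: Under H0: P(positive) = 0.5, so the number of positives S ~ Bin(14, 0.5).
Step 4: Two-sided exact p-value = sum of Bin(14,0.5) probabilities at or below the observed probability = 0.790527.
Step 5: alpha = 0.1. fail to reject H0.

n_eff = 14, pos = 6, neg = 8, p = 0.790527, fail to reject H0.


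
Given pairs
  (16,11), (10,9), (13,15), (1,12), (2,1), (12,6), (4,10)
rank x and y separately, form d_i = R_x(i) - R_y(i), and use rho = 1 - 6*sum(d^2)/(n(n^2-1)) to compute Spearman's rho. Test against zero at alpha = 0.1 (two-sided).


Step 1: Rank x and y separately (midranks; no ties here).
rank(x): 16->7, 10->4, 13->6, 1->1, 2->2, 12->5, 4->3
rank(y): 11->5, 9->3, 15->7, 12->6, 1->1, 6->2, 10->4
Step 2: d_i = R_x(i) - R_y(i); compute d_i^2.
  (7-5)^2=4, (4-3)^2=1, (6-7)^2=1, (1-6)^2=25, (2-1)^2=1, (5-2)^2=9, (3-4)^2=1
sum(d^2) = 42.
Step 3: rho = 1 - 6*42 / (7*(7^2 - 1)) = 1 - 252/336 = 0.250000.
Step 4: Under H0, t = rho * sqrt((n-2)/(1-rho^2)) = 0.5774 ~ t(5).
Step 5: Two-sided p-value from the t-distribution with 5 df = 0.588724.
Step 6: alpha = 0.1. fail to reject H0.

rho = 0.2500, p = 0.588724, fail to reject H0 at alpha = 0.1.


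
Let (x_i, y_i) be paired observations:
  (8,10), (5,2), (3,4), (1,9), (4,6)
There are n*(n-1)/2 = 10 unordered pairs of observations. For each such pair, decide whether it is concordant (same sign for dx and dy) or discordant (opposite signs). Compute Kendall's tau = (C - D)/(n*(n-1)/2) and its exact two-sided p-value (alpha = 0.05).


Step 1: Enumerate the 10 unordered pairs (i,j) with i<j and classify each by sign(x_j-x_i) * sign(y_j-y_i).
  (1,2):dx=-3,dy=-8->C; (1,3):dx=-5,dy=-6->C; (1,4):dx=-7,dy=-1->C; (1,5):dx=-4,dy=-4->C
  (2,3):dx=-2,dy=+2->D; (2,4):dx=-4,dy=+7->D; (2,5):dx=-1,dy=+4->D; (3,4):dx=-2,dy=+5->D
  (3,5):dx=+1,dy=+2->C; (4,5):dx=+3,dy=-3->D
Step 2: C = 5, D = 5, total pairs = 10.
Step 3: tau = (C - D)/(n(n-1)/2) = (5 - 5)/10 = 0.000000.
Step 4: Exact two-sided p-value (enumerate n! = 120 permutations of y under H0): p = 1.000000.
Step 5: alpha = 0.05. fail to reject H0.

tau_b = 0.0000 (C=5, D=5), p = 1.000000, fail to reject H0.


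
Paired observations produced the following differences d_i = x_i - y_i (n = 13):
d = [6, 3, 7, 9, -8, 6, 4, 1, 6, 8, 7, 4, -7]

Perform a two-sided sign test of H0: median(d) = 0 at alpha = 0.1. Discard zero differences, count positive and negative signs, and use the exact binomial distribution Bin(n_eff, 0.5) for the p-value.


Step 1: Discard zero differences. Original n = 13; n_eff = number of nonzero differences = 13.
Nonzero differences (with sign): +6, +3, +7, +9, -8, +6, +4, +1, +6, +8, +7, +4, -7
Step 2: Count signs: positive = 11, negative = 2.
Step 3: Under H0: P(positive) = 0.5, so the number of positives S ~ Bin(13, 0.5).
Step 4: Two-sided exact p-value = sum of Bin(13,0.5) probabilities at or below the observed probability = 0.022461.
Step 5: alpha = 0.1. reject H0.

n_eff = 13, pos = 11, neg = 2, p = 0.022461, reject H0.


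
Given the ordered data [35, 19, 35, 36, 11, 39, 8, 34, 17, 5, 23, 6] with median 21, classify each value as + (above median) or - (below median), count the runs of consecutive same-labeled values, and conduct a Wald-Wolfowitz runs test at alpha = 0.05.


Step 1: Compute median = 21; label A = above, B = below.
Labels in order: ABAABABABBAB  (n_A = 6, n_B = 6)
Step 2: Count runs R = 10.
Step 3: Under H0 (random ordering), E[R] = 2*n_A*n_B/(n_A+n_B) + 1 = 2*6*6/12 + 1 = 7.0000.
        Var[R] = 2*n_A*n_B*(2*n_A*n_B - n_A - n_B) / ((n_A+n_B)^2 * (n_A+n_B-1)) = 4320/1584 = 2.7273.
        SD[R] = 1.6514.
Step 4: Continuity-corrected z = (R - 0.5 - E[R]) / SD[R] = (10 - 0.5 - 7.0000) / 1.6514 = 1.5138.
Step 5: Two-sided p-value via normal approximation = 2*(1 - Phi(|z|)) = 0.130070.
Step 6: alpha = 0.05. fail to reject H0.

R = 10, z = 1.5138, p = 0.130070, fail to reject H0.


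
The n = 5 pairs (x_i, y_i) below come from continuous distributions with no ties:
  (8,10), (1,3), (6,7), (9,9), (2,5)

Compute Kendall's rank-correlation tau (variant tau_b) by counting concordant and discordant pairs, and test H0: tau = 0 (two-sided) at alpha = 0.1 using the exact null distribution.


Step 1: Enumerate the 10 unordered pairs (i,j) with i<j and classify each by sign(x_j-x_i) * sign(y_j-y_i).
  (1,2):dx=-7,dy=-7->C; (1,3):dx=-2,dy=-3->C; (1,4):dx=+1,dy=-1->D; (1,5):dx=-6,dy=-5->C
  (2,3):dx=+5,dy=+4->C; (2,4):dx=+8,dy=+6->C; (2,5):dx=+1,dy=+2->C; (3,4):dx=+3,dy=+2->C
  (3,5):dx=-4,dy=-2->C; (4,5):dx=-7,dy=-4->C
Step 2: C = 9, D = 1, total pairs = 10.
Step 3: tau = (C - D)/(n(n-1)/2) = (9 - 1)/10 = 0.800000.
Step 4: Exact two-sided p-value (enumerate n! = 120 permutations of y under H0): p = 0.083333.
Step 5: alpha = 0.1. reject H0.

tau_b = 0.8000 (C=9, D=1), p = 0.083333, reject H0.


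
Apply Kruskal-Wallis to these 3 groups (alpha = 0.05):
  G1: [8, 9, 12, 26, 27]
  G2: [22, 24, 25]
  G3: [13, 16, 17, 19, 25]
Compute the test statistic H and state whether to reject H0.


Step 1: Combine all N = 13 observations and assign midranks.
sorted (value, group, rank): (8,G1,1), (9,G1,2), (12,G1,3), (13,G3,4), (16,G3,5), (17,G3,6), (19,G3,7), (22,G2,8), (24,G2,9), (25,G2,10.5), (25,G3,10.5), (26,G1,12), (27,G1,13)
Step 2: Sum ranks within each group.
R_1 = 31 (n_1 = 5)
R_2 = 27.5 (n_2 = 3)
R_3 = 32.5 (n_3 = 5)
Step 3: H = 12/(N(N+1)) * sum(R_i^2/n_i) - 3(N+1)
     = 12/(13*14) * (31^2/5 + 27.5^2/3 + 32.5^2/5) - 3*14
     = 0.065934 * 655.533 - 42
     = 1.221978.
Step 4: Ties present; correction factor C = 1 - 6/(13^3 - 13) = 0.997253. Corrected H = 1.221978 / 0.997253 = 1.225344.
Step 5: Under H0, H ~ chi^2(2); p-value = 0.541901.
Step 6: alpha = 0.05. fail to reject H0.

H = 1.2253, df = 2, p = 0.541901, fail to reject H0.


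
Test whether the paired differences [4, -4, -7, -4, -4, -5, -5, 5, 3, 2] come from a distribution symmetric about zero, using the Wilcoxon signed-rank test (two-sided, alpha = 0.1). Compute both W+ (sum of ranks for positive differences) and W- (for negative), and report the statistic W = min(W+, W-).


Step 1: Drop any zero differences (none here) and take |d_i|.
|d| = [4, 4, 7, 4, 4, 5, 5, 5, 3, 2]
Step 2: Midrank |d_i| (ties get averaged ranks).
ranks: |4|->4.5, |4|->4.5, |7|->10, |4|->4.5, |4|->4.5, |5|->8, |5|->8, |5|->8, |3|->2, |2|->1
Step 3: Attach original signs; sum ranks with positive sign and with negative sign.
W+ = 4.5 + 8 + 2 + 1 = 15.5
W- = 4.5 + 10 + 4.5 + 4.5 + 8 + 8 = 39.5
(Check: W+ + W- = 55 should equal n(n+1)/2 = 55.)
Step 4: Test statistic W = min(W+, W-) = 15.5.
Step 5: Ties in |d|, so use the tie-corrected normal approximation.
        E[W] = n(n+1)/4 = 10*11/4 = 27.5.
        Tie groups: |d|=4 (t=4), |d|=5 (t=3); sum(t^3 - t) = 84.
        Var[W] = n(n+1)(2n+1)/24 - sum(t^3-t)/48 = 2310/24 - 84/48 = 94.5.
        z = (W - E[W]) / sqrt(Var[W]) = (15.5 - 27.5) / 9.7211 = -1.2344.
        Two-sided p = 2*Phi(z) = 0.217044.
Step 6: alpha = 0.1. fail to reject H0.

W+ = 15.5, W- = 39.5, W = min = 15.5, p = 0.217044, fail to reject H0.


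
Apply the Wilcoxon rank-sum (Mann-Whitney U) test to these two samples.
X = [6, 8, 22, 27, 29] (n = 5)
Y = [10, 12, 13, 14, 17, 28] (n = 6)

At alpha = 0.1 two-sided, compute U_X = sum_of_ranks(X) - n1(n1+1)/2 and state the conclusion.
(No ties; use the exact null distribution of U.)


Step 1: Combine and sort all 11 observations; assign midranks.
sorted (value, group): (6,X), (8,X), (10,Y), (12,Y), (13,Y), (14,Y), (17,Y), (22,X), (27,X), (28,Y), (29,X)
ranks: 6->1, 8->2, 10->3, 12->4, 13->5, 14->6, 17->7, 22->8, 27->9, 28->10, 29->11
Step 2: Rank sum for X: R1 = 1 + 2 + 8 + 9 + 11 = 31.
Step 3: U_X = R1 - n1(n1+1)/2 = 31 - 5*6/2 = 31 - 15 = 16.
       U_Y = n1*n2 - U_X = 30 - 16 = 14.
Step 4: No ties, so the exact null distribution of U (based on enumerating the C(11,5) = 462 equally likely rank assignments) gives the two-sided p-value.
Step 5: p-value = 0.930736; compare to alpha = 0.1. fail to reject H0.

U_X = 16, p = 0.930736, fail to reject H0 at alpha = 0.1.


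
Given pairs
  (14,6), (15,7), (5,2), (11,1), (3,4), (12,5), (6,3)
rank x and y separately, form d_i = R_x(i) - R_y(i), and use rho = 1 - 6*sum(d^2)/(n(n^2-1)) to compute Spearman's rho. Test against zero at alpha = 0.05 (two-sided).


Step 1: Rank x and y separately (midranks; no ties here).
rank(x): 14->6, 15->7, 5->2, 11->4, 3->1, 12->5, 6->3
rank(y): 6->6, 7->7, 2->2, 1->1, 4->4, 5->5, 3->3
Step 2: d_i = R_x(i) - R_y(i); compute d_i^2.
  (6-6)^2=0, (7-7)^2=0, (2-2)^2=0, (4-1)^2=9, (1-4)^2=9, (5-5)^2=0, (3-3)^2=0
sum(d^2) = 18.
Step 3: rho = 1 - 6*18 / (7*(7^2 - 1)) = 1 - 108/336 = 0.678571.
Step 4: Under H0, t = rho * sqrt((n-2)/(1-rho^2)) = 2.0657 ~ t(5).
Step 5: Two-sided p-value from the t-distribution with 5 df = 0.093750.
Step 6: alpha = 0.05. fail to reject H0.

rho = 0.6786, p = 0.093750, fail to reject H0 at alpha = 0.05.


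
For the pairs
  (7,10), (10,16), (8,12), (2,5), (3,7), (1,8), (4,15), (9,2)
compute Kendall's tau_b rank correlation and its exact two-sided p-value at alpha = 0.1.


Step 1: Enumerate the 28 unordered pairs (i,j) with i<j and classify each by sign(x_j-x_i) * sign(y_j-y_i).
  (1,2):dx=+3,dy=+6->C; (1,3):dx=+1,dy=+2->C; (1,4):dx=-5,dy=-5->C; (1,5):dx=-4,dy=-3->C
  (1,6):dx=-6,dy=-2->C; (1,7):dx=-3,dy=+5->D; (1,8):dx=+2,dy=-8->D; (2,3):dx=-2,dy=-4->C
  (2,4):dx=-8,dy=-11->C; (2,5):dx=-7,dy=-9->C; (2,6):dx=-9,dy=-8->C; (2,7):dx=-6,dy=-1->C
  (2,8):dx=-1,dy=-14->C; (3,4):dx=-6,dy=-7->C; (3,5):dx=-5,dy=-5->C; (3,6):dx=-7,dy=-4->C
  (3,7):dx=-4,dy=+3->D; (3,8):dx=+1,dy=-10->D; (4,5):dx=+1,dy=+2->C; (4,6):dx=-1,dy=+3->D
  (4,7):dx=+2,dy=+10->C; (4,8):dx=+7,dy=-3->D; (5,6):dx=-2,dy=+1->D; (5,7):dx=+1,dy=+8->C
  (5,8):dx=+6,dy=-5->D; (6,7):dx=+3,dy=+7->C; (6,8):dx=+8,dy=-6->D; (7,8):dx=+5,dy=-13->D
Step 2: C = 18, D = 10, total pairs = 28.
Step 3: tau = (C - D)/(n(n-1)/2) = (18 - 10)/28 = 0.285714.
Step 4: Exact two-sided p-value (enumerate n! = 40320 permutations of y under H0): p = 0.398760.
Step 5: alpha = 0.1. fail to reject H0.

tau_b = 0.2857 (C=18, D=10), p = 0.398760, fail to reject H0.


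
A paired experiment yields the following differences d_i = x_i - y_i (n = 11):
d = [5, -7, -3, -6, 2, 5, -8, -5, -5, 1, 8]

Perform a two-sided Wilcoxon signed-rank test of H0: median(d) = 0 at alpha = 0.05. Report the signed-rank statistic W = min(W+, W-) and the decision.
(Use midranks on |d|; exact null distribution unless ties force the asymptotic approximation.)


Step 1: Drop any zero differences (none here) and take |d_i|.
|d| = [5, 7, 3, 6, 2, 5, 8, 5, 5, 1, 8]
Step 2: Midrank |d_i| (ties get averaged ranks).
ranks: |5|->5.5, |7|->9, |3|->3, |6|->8, |2|->2, |5|->5.5, |8|->10.5, |5|->5.5, |5|->5.5, |1|->1, |8|->10.5
Step 3: Attach original signs; sum ranks with positive sign and with negative sign.
W+ = 5.5 + 2 + 5.5 + 1 + 10.5 = 24.5
W- = 9 + 3 + 8 + 10.5 + 5.5 + 5.5 = 41.5
(Check: W+ + W- = 66 should equal n(n+1)/2 = 66.)
Step 4: Test statistic W = min(W+, W-) = 24.5.
Step 5: Ties in |d|, so use the tie-corrected normal approximation.
        E[W] = n(n+1)/4 = 11*12/4 = 33.
        Tie groups: |d|=5 (t=4), |d|=8 (t=2); sum(t^3 - t) = 66.
        Var[W] = n(n+1)(2n+1)/24 - sum(t^3-t)/48 = 3036/24 - 66/48 = 125.125.
        z = (W - E[W]) / sqrt(Var[W]) = (24.5 - 33) / 11.1859 = -0.7599.
        Two-sided p = 2*Phi(z) = 0.447324.
Step 6: alpha = 0.05. fail to reject H0.

W+ = 24.5, W- = 41.5, W = min = 24.5, p = 0.447324, fail to reject H0.


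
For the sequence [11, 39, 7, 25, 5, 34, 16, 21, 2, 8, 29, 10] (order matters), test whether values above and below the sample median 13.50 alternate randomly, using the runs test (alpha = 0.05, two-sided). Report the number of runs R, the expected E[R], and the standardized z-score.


Step 1: Compute median = 13.50; label A = above, B = below.
Labels in order: BABABAAABBAB  (n_A = 6, n_B = 6)
Step 2: Count runs R = 9.
Step 3: Under H0 (random ordering), E[R] = 2*n_A*n_B/(n_A+n_B) + 1 = 2*6*6/12 + 1 = 7.0000.
        Var[R] = 2*n_A*n_B*(2*n_A*n_B - n_A - n_B) / ((n_A+n_B)^2 * (n_A+n_B-1)) = 4320/1584 = 2.7273.
        SD[R] = 1.6514.
Step 4: Continuity-corrected z = (R - 0.5 - E[R]) / SD[R] = (9 - 0.5 - 7.0000) / 1.6514 = 0.9083.
Step 5: Two-sided p-value via normal approximation = 2*(1 - Phi(|z|)) = 0.363722.
Step 6: alpha = 0.05. fail to reject H0.

R = 9, z = 0.9083, p = 0.363722, fail to reject H0.


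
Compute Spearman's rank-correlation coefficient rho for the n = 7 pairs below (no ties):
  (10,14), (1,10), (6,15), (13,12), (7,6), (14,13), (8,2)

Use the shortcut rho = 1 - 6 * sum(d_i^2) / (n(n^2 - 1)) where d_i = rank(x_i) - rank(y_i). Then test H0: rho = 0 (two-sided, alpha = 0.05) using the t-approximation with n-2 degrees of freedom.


Step 1: Rank x and y separately (midranks; no ties here).
rank(x): 10->5, 1->1, 6->2, 13->6, 7->3, 14->7, 8->4
rank(y): 14->6, 10->3, 15->7, 12->4, 6->2, 13->5, 2->1
Step 2: d_i = R_x(i) - R_y(i); compute d_i^2.
  (5-6)^2=1, (1-3)^2=4, (2-7)^2=25, (6-4)^2=4, (3-2)^2=1, (7-5)^2=4, (4-1)^2=9
sum(d^2) = 48.
Step 3: rho = 1 - 6*48 / (7*(7^2 - 1)) = 1 - 288/336 = 0.142857.
Step 4: Under H0, t = rho * sqrt((n-2)/(1-rho^2)) = 0.3227 ~ t(5).
Step 5: Two-sided p-value from the t-distribution with 5 df = 0.759945.
Step 6: alpha = 0.05. fail to reject H0.

rho = 0.1429, p = 0.759945, fail to reject H0 at alpha = 0.05.


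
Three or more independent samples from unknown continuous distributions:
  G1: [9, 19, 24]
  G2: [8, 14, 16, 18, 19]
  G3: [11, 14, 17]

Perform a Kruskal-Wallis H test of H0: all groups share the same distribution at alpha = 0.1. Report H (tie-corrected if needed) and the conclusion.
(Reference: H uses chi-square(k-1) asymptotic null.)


Step 1: Combine all N = 11 observations and assign midranks.
sorted (value, group, rank): (8,G2,1), (9,G1,2), (11,G3,3), (14,G2,4.5), (14,G3,4.5), (16,G2,6), (17,G3,7), (18,G2,8), (19,G1,9.5), (19,G2,9.5), (24,G1,11)
Step 2: Sum ranks within each group.
R_1 = 22.5 (n_1 = 3)
R_2 = 29 (n_2 = 5)
R_3 = 14.5 (n_3 = 3)
Step 3: H = 12/(N(N+1)) * sum(R_i^2/n_i) - 3(N+1)
     = 12/(11*12) * (22.5^2/3 + 29^2/5 + 14.5^2/3) - 3*12
     = 0.090909 * 407.033 - 36
     = 1.003030.
Step 4: Ties present; correction factor C = 1 - 12/(11^3 - 11) = 0.990909. Corrected H = 1.003030 / 0.990909 = 1.012232.
Step 5: Under H0, H ~ chi^2(2); p-value = 0.602832.
Step 6: alpha = 0.1. fail to reject H0.

H = 1.0122, df = 2, p = 0.602832, fail to reject H0.


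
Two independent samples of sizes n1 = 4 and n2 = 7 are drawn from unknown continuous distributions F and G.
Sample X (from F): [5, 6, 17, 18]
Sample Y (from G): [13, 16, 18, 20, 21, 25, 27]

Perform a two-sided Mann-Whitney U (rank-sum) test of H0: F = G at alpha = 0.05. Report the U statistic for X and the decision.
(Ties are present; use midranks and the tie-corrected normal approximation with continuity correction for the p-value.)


Step 1: Combine and sort all 11 observations; assign midranks.
sorted (value, group): (5,X), (6,X), (13,Y), (16,Y), (17,X), (18,X), (18,Y), (20,Y), (21,Y), (25,Y), (27,Y)
ranks: 5->1, 6->2, 13->3, 16->4, 17->5, 18->6.5, 18->6.5, 20->8, 21->9, 25->10, 27->11
Step 2: Rank sum for X: R1 = 1 + 2 + 5 + 6.5 = 14.5.
Step 3: U_X = R1 - n1(n1+1)/2 = 14.5 - 4*5/2 = 14.5 - 10 = 4.5.
       U_Y = n1*n2 - U_X = 28 - 4.5 = 23.5.
Step 4: Ties are present, so use the tie-corrected normal approximation (with continuity correction) for the p-value.
Step 5: p-value = 0.088247; compare to alpha = 0.05. fail to reject H0.

U_X = 4.5, p = 0.088247, fail to reject H0 at alpha = 0.05.


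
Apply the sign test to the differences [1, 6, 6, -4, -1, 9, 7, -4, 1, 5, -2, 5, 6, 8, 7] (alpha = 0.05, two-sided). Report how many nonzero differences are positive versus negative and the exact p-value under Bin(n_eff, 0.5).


Step 1: Discard zero differences. Original n = 15; n_eff = number of nonzero differences = 15.
Nonzero differences (with sign): +1, +6, +6, -4, -1, +9, +7, -4, +1, +5, -2, +5, +6, +8, +7
Step 2: Count signs: positive = 11, negative = 4.
Step 3: Under H0: P(positive) = 0.5, so the number of positives S ~ Bin(15, 0.5).
Step 4: Two-sided exact p-value = sum of Bin(15,0.5) probabilities at or below the observed probability = 0.118469.
Step 5: alpha = 0.05. fail to reject H0.

n_eff = 15, pos = 11, neg = 4, p = 0.118469, fail to reject H0.


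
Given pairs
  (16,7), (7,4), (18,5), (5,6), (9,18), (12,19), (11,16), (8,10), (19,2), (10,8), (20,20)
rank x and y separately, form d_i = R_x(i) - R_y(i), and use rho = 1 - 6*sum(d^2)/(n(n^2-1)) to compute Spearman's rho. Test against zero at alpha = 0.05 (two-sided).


Step 1: Rank x and y separately (midranks; no ties here).
rank(x): 16->8, 7->2, 18->9, 5->1, 9->4, 12->7, 11->6, 8->3, 19->10, 10->5, 20->11
rank(y): 7->5, 4->2, 5->3, 6->4, 18->9, 19->10, 16->8, 10->7, 2->1, 8->6, 20->11
Step 2: d_i = R_x(i) - R_y(i); compute d_i^2.
  (8-5)^2=9, (2-2)^2=0, (9-3)^2=36, (1-4)^2=9, (4-9)^2=25, (7-10)^2=9, (6-8)^2=4, (3-7)^2=16, (10-1)^2=81, (5-6)^2=1, (11-11)^2=0
sum(d^2) = 190.
Step 3: rho = 1 - 6*190 / (11*(11^2 - 1)) = 1 - 1140/1320 = 0.136364.
Step 4: Under H0, t = rho * sqrt((n-2)/(1-rho^2)) = 0.4129 ~ t(9).
Step 5: Two-sided p-value from the t-distribution with 9 df = 0.689309.
Step 6: alpha = 0.05. fail to reject H0.

rho = 0.1364, p = 0.689309, fail to reject H0 at alpha = 0.05.


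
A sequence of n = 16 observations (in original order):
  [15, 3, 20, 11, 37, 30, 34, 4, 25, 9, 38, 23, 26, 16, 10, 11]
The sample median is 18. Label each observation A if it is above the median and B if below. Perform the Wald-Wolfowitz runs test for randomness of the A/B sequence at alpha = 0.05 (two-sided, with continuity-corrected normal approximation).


Step 1: Compute median = 18; label A = above, B = below.
Labels in order: BBABAAABABAAABBB  (n_A = 8, n_B = 8)
Step 2: Count runs R = 9.
Step 3: Under H0 (random ordering), E[R] = 2*n_A*n_B/(n_A+n_B) + 1 = 2*8*8/16 + 1 = 9.0000.
        Var[R] = 2*n_A*n_B*(2*n_A*n_B - n_A - n_B) / ((n_A+n_B)^2 * (n_A+n_B-1)) = 14336/3840 = 3.7333.
        SD[R] = 1.9322.
Step 4: R = E[R], so z = 0 with no continuity correction.
Step 5: Two-sided p-value via normal approximation = 2*(1 - Phi(|z|)) = 1.000000.
Step 6: alpha = 0.05. fail to reject H0.

R = 9, z = 0.0000, p = 1.000000, fail to reject H0.


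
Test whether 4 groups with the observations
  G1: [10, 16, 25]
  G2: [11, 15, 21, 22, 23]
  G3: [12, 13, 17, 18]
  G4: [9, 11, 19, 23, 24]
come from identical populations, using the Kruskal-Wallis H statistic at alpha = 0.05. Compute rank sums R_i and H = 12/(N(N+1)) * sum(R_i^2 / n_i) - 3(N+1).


Step 1: Combine all N = 17 observations and assign midranks.
sorted (value, group, rank): (9,G4,1), (10,G1,2), (11,G2,3.5), (11,G4,3.5), (12,G3,5), (13,G3,6), (15,G2,7), (16,G1,8), (17,G3,9), (18,G3,10), (19,G4,11), (21,G2,12), (22,G2,13), (23,G2,14.5), (23,G4,14.5), (24,G4,16), (25,G1,17)
Step 2: Sum ranks within each group.
R_1 = 27 (n_1 = 3)
R_2 = 50 (n_2 = 5)
R_3 = 30 (n_3 = 4)
R_4 = 46 (n_4 = 5)
Step 3: H = 12/(N(N+1)) * sum(R_i^2/n_i) - 3(N+1)
     = 12/(17*18) * (27^2/3 + 50^2/5 + 30^2/4 + 46^2/5) - 3*18
     = 0.039216 * 1391.2 - 54
     = 0.556863.
Step 4: Ties present; correction factor C = 1 - 12/(17^3 - 17) = 0.997549. Corrected H = 0.556863 / 0.997549 = 0.558231.
Step 5: Under H0, H ~ chi^2(3); p-value = 0.905924.
Step 6: alpha = 0.05. fail to reject H0.

H = 0.5582, df = 3, p = 0.905924, fail to reject H0.


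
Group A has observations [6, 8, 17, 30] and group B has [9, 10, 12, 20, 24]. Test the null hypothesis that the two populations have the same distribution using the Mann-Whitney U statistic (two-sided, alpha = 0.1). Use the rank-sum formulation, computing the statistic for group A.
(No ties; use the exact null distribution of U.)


Step 1: Combine and sort all 9 observations; assign midranks.
sorted (value, group): (6,X), (8,X), (9,Y), (10,Y), (12,Y), (17,X), (20,Y), (24,Y), (30,X)
ranks: 6->1, 8->2, 9->3, 10->4, 12->5, 17->6, 20->7, 24->8, 30->9
Step 2: Rank sum for X: R1 = 1 + 2 + 6 + 9 = 18.
Step 3: U_X = R1 - n1(n1+1)/2 = 18 - 4*5/2 = 18 - 10 = 8.
       U_Y = n1*n2 - U_X = 20 - 8 = 12.
Step 4: No ties, so the exact null distribution of U (based on enumerating the C(9,4) = 126 equally likely rank assignments) gives the two-sided p-value.
Step 5: p-value = 0.730159; compare to alpha = 0.1. fail to reject H0.

U_X = 8, p = 0.730159, fail to reject H0 at alpha = 0.1.


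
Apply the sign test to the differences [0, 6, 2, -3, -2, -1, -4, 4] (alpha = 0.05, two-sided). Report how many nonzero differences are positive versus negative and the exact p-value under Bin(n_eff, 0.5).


Step 1: Discard zero differences. Original n = 8; n_eff = number of nonzero differences = 7.
Nonzero differences (with sign): +6, +2, -3, -2, -1, -4, +4
Step 2: Count signs: positive = 3, negative = 4.
Step 3: Under H0: P(positive) = 0.5, so the number of positives S ~ Bin(7, 0.5).
Step 4: Two-sided exact p-value = sum of Bin(7,0.5) probabilities at or below the observed probability = 1.000000.
Step 5: alpha = 0.05. fail to reject H0.

n_eff = 7, pos = 3, neg = 4, p = 1.000000, fail to reject H0.


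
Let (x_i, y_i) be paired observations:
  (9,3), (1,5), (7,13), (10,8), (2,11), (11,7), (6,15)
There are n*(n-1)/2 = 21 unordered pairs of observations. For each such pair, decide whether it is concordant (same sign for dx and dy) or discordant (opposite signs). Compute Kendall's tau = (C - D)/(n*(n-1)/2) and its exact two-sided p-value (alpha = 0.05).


Step 1: Enumerate the 21 unordered pairs (i,j) with i<j and classify each by sign(x_j-x_i) * sign(y_j-y_i).
  (1,2):dx=-8,dy=+2->D; (1,3):dx=-2,dy=+10->D; (1,4):dx=+1,dy=+5->C; (1,5):dx=-7,dy=+8->D
  (1,6):dx=+2,dy=+4->C; (1,7):dx=-3,dy=+12->D; (2,3):dx=+6,dy=+8->C; (2,4):dx=+9,dy=+3->C
  (2,5):dx=+1,dy=+6->C; (2,6):dx=+10,dy=+2->C; (2,7):dx=+5,dy=+10->C; (3,4):dx=+3,dy=-5->D
  (3,5):dx=-5,dy=-2->C; (3,6):dx=+4,dy=-6->D; (3,7):dx=-1,dy=+2->D; (4,5):dx=-8,dy=+3->D
  (4,6):dx=+1,dy=-1->D; (4,7):dx=-4,dy=+7->D; (5,6):dx=+9,dy=-4->D; (5,7):dx=+4,dy=+4->C
  (6,7):dx=-5,dy=+8->D
Step 2: C = 9, D = 12, total pairs = 21.
Step 3: tau = (C - D)/(n(n-1)/2) = (9 - 12)/21 = -0.142857.
Step 4: Exact two-sided p-value (enumerate n! = 5040 permutations of y under H0): p = 0.772619.
Step 5: alpha = 0.05. fail to reject H0.

tau_b = -0.1429 (C=9, D=12), p = 0.772619, fail to reject H0.


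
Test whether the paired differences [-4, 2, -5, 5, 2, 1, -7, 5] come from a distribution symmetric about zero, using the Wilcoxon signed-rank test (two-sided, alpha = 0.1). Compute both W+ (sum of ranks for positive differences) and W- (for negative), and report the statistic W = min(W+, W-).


Step 1: Drop any zero differences (none here) and take |d_i|.
|d| = [4, 2, 5, 5, 2, 1, 7, 5]
Step 2: Midrank |d_i| (ties get averaged ranks).
ranks: |4|->4, |2|->2.5, |5|->6, |5|->6, |2|->2.5, |1|->1, |7|->8, |5|->6
Step 3: Attach original signs; sum ranks with positive sign and with negative sign.
W+ = 2.5 + 6 + 2.5 + 1 + 6 = 18
W- = 4 + 6 + 8 = 18
(Check: W+ + W- = 36 should equal n(n+1)/2 = 36.)
Step 4: Test statistic W = min(W+, W-) = 18.
Step 5: Ties in |d|, so use the tie-corrected normal approximation.
        E[W] = n(n+1)/4 = 8*9/4 = 18.
        Tie groups: |d|=2 (t=2), |d|=5 (t=3); sum(t^3 - t) = 30.
        Var[W] = n(n+1)(2n+1)/24 - sum(t^3-t)/48 = 1224/24 - 30/48 = 50.375.
        z = (W - E[W]) / sqrt(Var[W]) = (18 - 18) / 7.0975 = 0.0000.
        Two-sided p = 2*Phi(z) = 1.000000.
Step 6: alpha = 0.1. fail to reject H0.

W+ = 18, W- = 18, W = min = 18, p = 1.000000, fail to reject H0.


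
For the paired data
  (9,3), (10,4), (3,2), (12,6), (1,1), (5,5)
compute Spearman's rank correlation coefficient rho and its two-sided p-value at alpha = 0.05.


Step 1: Rank x and y separately (midranks; no ties here).
rank(x): 9->4, 10->5, 3->2, 12->6, 1->1, 5->3
rank(y): 3->3, 4->4, 2->2, 6->6, 1->1, 5->5
Step 2: d_i = R_x(i) - R_y(i); compute d_i^2.
  (4-3)^2=1, (5-4)^2=1, (2-2)^2=0, (6-6)^2=0, (1-1)^2=0, (3-5)^2=4
sum(d^2) = 6.
Step 3: rho = 1 - 6*6 / (6*(6^2 - 1)) = 1 - 36/210 = 0.828571.
Step 4: Under H0, t = rho * sqrt((n-2)/(1-rho^2)) = 2.9598 ~ t(4).
Step 5: Two-sided p-value from the t-distribution with 4 df = 0.041563.
Step 6: alpha = 0.05. reject H0.

rho = 0.8286, p = 0.041563, reject H0 at alpha = 0.05.


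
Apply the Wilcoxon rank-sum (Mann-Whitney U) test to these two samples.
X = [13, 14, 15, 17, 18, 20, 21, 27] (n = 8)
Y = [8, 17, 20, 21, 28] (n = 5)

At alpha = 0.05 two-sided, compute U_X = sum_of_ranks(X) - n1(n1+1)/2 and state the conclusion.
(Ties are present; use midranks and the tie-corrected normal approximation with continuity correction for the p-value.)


Step 1: Combine and sort all 13 observations; assign midranks.
sorted (value, group): (8,Y), (13,X), (14,X), (15,X), (17,X), (17,Y), (18,X), (20,X), (20,Y), (21,X), (21,Y), (27,X), (28,Y)
ranks: 8->1, 13->2, 14->3, 15->4, 17->5.5, 17->5.5, 18->7, 20->8.5, 20->8.5, 21->10.5, 21->10.5, 27->12, 28->13
Step 2: Rank sum for X: R1 = 2 + 3 + 4 + 5.5 + 7 + 8.5 + 10.5 + 12 = 52.5.
Step 3: U_X = R1 - n1(n1+1)/2 = 52.5 - 8*9/2 = 52.5 - 36 = 16.5.
       U_Y = n1*n2 - U_X = 40 - 16.5 = 23.5.
Step 4: Ties are present, so use the tie-corrected normal approximation (with continuity correction) for the p-value.
Step 5: p-value = 0.659230; compare to alpha = 0.05. fail to reject H0.

U_X = 16.5, p = 0.659230, fail to reject H0 at alpha = 0.05.


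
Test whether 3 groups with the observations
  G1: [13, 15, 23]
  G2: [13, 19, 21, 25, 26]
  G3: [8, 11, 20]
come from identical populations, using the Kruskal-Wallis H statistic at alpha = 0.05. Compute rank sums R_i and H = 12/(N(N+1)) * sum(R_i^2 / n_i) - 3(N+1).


Step 1: Combine all N = 11 observations and assign midranks.
sorted (value, group, rank): (8,G3,1), (11,G3,2), (13,G1,3.5), (13,G2,3.5), (15,G1,5), (19,G2,6), (20,G3,7), (21,G2,8), (23,G1,9), (25,G2,10), (26,G2,11)
Step 2: Sum ranks within each group.
R_1 = 17.5 (n_1 = 3)
R_2 = 38.5 (n_2 = 5)
R_3 = 10 (n_3 = 3)
Step 3: H = 12/(N(N+1)) * sum(R_i^2/n_i) - 3(N+1)
     = 12/(11*12) * (17.5^2/3 + 38.5^2/5 + 10^2/3) - 3*12
     = 0.090909 * 431.867 - 36
     = 3.260606.
Step 4: Ties present; correction factor C = 1 - 6/(11^3 - 11) = 0.995455. Corrected H = 3.260606 / 0.995455 = 3.275495.
Step 5: Under H0, H ~ chi^2(2); p-value = 0.194418.
Step 6: alpha = 0.05. fail to reject H0.

H = 3.2755, df = 2, p = 0.194418, fail to reject H0.


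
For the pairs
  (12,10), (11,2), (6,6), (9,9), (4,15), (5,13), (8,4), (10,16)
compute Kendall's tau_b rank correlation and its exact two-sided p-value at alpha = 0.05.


Step 1: Enumerate the 28 unordered pairs (i,j) with i<j and classify each by sign(x_j-x_i) * sign(y_j-y_i).
  (1,2):dx=-1,dy=-8->C; (1,3):dx=-6,dy=-4->C; (1,4):dx=-3,dy=-1->C; (1,5):dx=-8,dy=+5->D
  (1,6):dx=-7,dy=+3->D; (1,7):dx=-4,dy=-6->C; (1,8):dx=-2,dy=+6->D; (2,3):dx=-5,dy=+4->D
  (2,4):dx=-2,dy=+7->D; (2,5):dx=-7,dy=+13->D; (2,6):dx=-6,dy=+11->D; (2,7):dx=-3,dy=+2->D
  (2,8):dx=-1,dy=+14->D; (3,4):dx=+3,dy=+3->C; (3,5):dx=-2,dy=+9->D; (3,6):dx=-1,dy=+7->D
  (3,7):dx=+2,dy=-2->D; (3,8):dx=+4,dy=+10->C; (4,5):dx=-5,dy=+6->D; (4,6):dx=-4,dy=+4->D
  (4,7):dx=-1,dy=-5->C; (4,8):dx=+1,dy=+7->C; (5,6):dx=+1,dy=-2->D; (5,7):dx=+4,dy=-11->D
  (5,8):dx=+6,dy=+1->C; (6,7):dx=+3,dy=-9->D; (6,8):dx=+5,dy=+3->C; (7,8):dx=+2,dy=+12->C
Step 2: C = 11, D = 17, total pairs = 28.
Step 3: tau = (C - D)/(n(n-1)/2) = (11 - 17)/28 = -0.214286.
Step 4: Exact two-sided p-value (enumerate n! = 40320 permutations of y under H0): p = 0.548413.
Step 5: alpha = 0.05. fail to reject H0.

tau_b = -0.2143 (C=11, D=17), p = 0.548413, fail to reject H0.


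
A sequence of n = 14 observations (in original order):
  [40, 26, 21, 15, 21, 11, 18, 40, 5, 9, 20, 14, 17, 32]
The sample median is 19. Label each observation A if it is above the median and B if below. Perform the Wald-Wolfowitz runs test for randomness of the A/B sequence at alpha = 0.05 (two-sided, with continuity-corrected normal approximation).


Step 1: Compute median = 19; label A = above, B = below.
Labels in order: AAABABBABBABBA  (n_A = 7, n_B = 7)
Step 2: Count runs R = 9.
Step 3: Under H0 (random ordering), E[R] = 2*n_A*n_B/(n_A+n_B) + 1 = 2*7*7/14 + 1 = 8.0000.
        Var[R] = 2*n_A*n_B*(2*n_A*n_B - n_A - n_B) / ((n_A+n_B)^2 * (n_A+n_B-1)) = 8232/2548 = 3.2308.
        SD[R] = 1.7974.
Step 4: Continuity-corrected z = (R - 0.5 - E[R]) / SD[R] = (9 - 0.5 - 8.0000) / 1.7974 = 0.2782.
Step 5: Two-sided p-value via normal approximation = 2*(1 - Phi(|z|)) = 0.780879.
Step 6: alpha = 0.05. fail to reject H0.

R = 9, z = 0.2782, p = 0.780879, fail to reject H0.


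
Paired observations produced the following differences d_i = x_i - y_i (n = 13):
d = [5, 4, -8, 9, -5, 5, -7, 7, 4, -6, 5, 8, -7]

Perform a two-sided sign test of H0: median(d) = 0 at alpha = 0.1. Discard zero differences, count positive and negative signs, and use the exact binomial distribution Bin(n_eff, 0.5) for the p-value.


Step 1: Discard zero differences. Original n = 13; n_eff = number of nonzero differences = 13.
Nonzero differences (with sign): +5, +4, -8, +9, -5, +5, -7, +7, +4, -6, +5, +8, -7
Step 2: Count signs: positive = 8, negative = 5.
Step 3: Under H0: P(positive) = 0.5, so the number of positives S ~ Bin(13, 0.5).
Step 4: Two-sided exact p-value = sum of Bin(13,0.5) probabilities at or below the observed probability = 0.581055.
Step 5: alpha = 0.1. fail to reject H0.

n_eff = 13, pos = 8, neg = 5, p = 0.581055, fail to reject H0.


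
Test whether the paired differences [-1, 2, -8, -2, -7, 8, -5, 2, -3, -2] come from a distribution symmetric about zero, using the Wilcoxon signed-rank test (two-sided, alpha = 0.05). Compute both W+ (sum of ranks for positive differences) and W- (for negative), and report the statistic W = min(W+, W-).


Step 1: Drop any zero differences (none here) and take |d_i|.
|d| = [1, 2, 8, 2, 7, 8, 5, 2, 3, 2]
Step 2: Midrank |d_i| (ties get averaged ranks).
ranks: |1|->1, |2|->3.5, |8|->9.5, |2|->3.5, |7|->8, |8|->9.5, |5|->7, |2|->3.5, |3|->6, |2|->3.5
Step 3: Attach original signs; sum ranks with positive sign and with negative sign.
W+ = 3.5 + 9.5 + 3.5 = 16.5
W- = 1 + 9.5 + 3.5 + 8 + 7 + 6 + 3.5 = 38.5
(Check: W+ + W- = 55 should equal n(n+1)/2 = 55.)
Step 4: Test statistic W = min(W+, W-) = 16.5.
Step 5: Ties in |d|, so use the tie-corrected normal approximation.
        E[W] = n(n+1)/4 = 10*11/4 = 27.5.
        Tie groups: |d|=2 (t=4), |d|=8 (t=2); sum(t^3 - t) = 66.
        Var[W] = n(n+1)(2n+1)/24 - sum(t^3-t)/48 = 2310/24 - 66/48 = 94.875.
        z = (W - E[W]) / sqrt(Var[W]) = (16.5 - 27.5) / 9.7404 = -1.1293.
        Two-sided p = 2*Phi(z) = 0.258763.
Step 6: alpha = 0.05. fail to reject H0.

W+ = 16.5, W- = 38.5, W = min = 16.5, p = 0.258763, fail to reject H0.


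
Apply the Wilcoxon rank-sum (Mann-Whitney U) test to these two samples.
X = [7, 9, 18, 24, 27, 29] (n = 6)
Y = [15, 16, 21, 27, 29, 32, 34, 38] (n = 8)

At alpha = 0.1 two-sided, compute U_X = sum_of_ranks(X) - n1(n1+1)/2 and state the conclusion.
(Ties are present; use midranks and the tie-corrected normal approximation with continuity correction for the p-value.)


Step 1: Combine and sort all 14 observations; assign midranks.
sorted (value, group): (7,X), (9,X), (15,Y), (16,Y), (18,X), (21,Y), (24,X), (27,X), (27,Y), (29,X), (29,Y), (32,Y), (34,Y), (38,Y)
ranks: 7->1, 9->2, 15->3, 16->4, 18->5, 21->6, 24->7, 27->8.5, 27->8.5, 29->10.5, 29->10.5, 32->12, 34->13, 38->14
Step 2: Rank sum for X: R1 = 1 + 2 + 5 + 7 + 8.5 + 10.5 = 34.
Step 3: U_X = R1 - n1(n1+1)/2 = 34 - 6*7/2 = 34 - 21 = 13.
       U_Y = n1*n2 - U_X = 48 - 13 = 35.
Step 4: Ties are present, so use the tie-corrected normal approximation (with continuity correction) for the p-value.
Step 5: p-value = 0.174295; compare to alpha = 0.1. fail to reject H0.

U_X = 13, p = 0.174295, fail to reject H0 at alpha = 0.1.
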